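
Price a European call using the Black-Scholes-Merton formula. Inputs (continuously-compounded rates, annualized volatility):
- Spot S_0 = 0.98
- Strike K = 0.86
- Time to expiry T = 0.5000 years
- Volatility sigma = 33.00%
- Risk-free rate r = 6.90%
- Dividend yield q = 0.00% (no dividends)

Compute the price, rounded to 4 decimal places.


Answer: Price = 0.1787

Derivation:
d1 = (ln(S/K) + (r - q + 0.5*sigma^2) * T) / (sigma * sqrt(T)) = 0.82429444
d2 = d1 - sigma * sqrt(T) = 0.59094920
exp(-rT) = 0.96608834; exp(-qT) = 1.00000000
C = S_0 * exp(-qT) * N(d1) - K * exp(-rT) * N(d2)
N(d1) = 0.79511386; N(d2) = 0.72272277
C = 0.9800 * 1.00000000 * 0.79511386 - 0.8600 * 0.96608834 * 0.72272277 = 0.1787


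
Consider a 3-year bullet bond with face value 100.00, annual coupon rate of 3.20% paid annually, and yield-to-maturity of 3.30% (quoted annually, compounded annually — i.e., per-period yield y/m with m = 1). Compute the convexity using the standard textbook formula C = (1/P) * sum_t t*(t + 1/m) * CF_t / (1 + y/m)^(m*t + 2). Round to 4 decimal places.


Coupon per period c = face * coupon_rate / m = 3.200000
Periods per year m = 1; per-period yield y/m = 0.033000
Number of cashflows N = 3
Cashflows (t years, CF_t, discount factor 1/(1+y/m)^(m*t), PV):
  t = 1.0000: CF_t = 3.200000, DF = 0.968054, PV = 3.097773
  t = 2.0000: CF_t = 3.200000, DF = 0.937129, PV = 2.998813
  t = 3.0000: CF_t = 103.200000, DF = 0.907192, PV = 93.622176
Price P = sum_t PV_t = 99.718763
Convexity numerator sum_t t*(t + 1/m) * CF_t / (1+y/m)^(m*t + 2):
  t = 1.0000: term = 5.806026
  t = 2.0000: term = 16.861645
  t = 3.0000: term = 1052.832628
Convexity = (1/P) * sum = 1075.500300 / 99.718763 = 10.785335

Answer: Convexity = 10.7853


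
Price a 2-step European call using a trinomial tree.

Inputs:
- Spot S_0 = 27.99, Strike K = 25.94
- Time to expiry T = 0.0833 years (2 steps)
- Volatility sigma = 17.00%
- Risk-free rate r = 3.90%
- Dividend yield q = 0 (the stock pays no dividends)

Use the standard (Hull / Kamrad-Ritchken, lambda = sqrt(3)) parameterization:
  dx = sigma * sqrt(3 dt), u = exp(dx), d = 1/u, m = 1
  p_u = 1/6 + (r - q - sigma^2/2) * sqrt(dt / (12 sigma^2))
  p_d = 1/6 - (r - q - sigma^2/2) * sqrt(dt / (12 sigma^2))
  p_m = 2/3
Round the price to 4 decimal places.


Answer: Price = V(0,0) = 2.1620

Derivation:
dt = T/N = 0.041650; dx = sigma*sqrt(3*dt) = 0.060092
u = exp(dx) = 1.061934; d = 1/u = 0.941678
p_u = 0.175175, p_m = 0.666667, p_d = 0.158159
Discount per step: exp(-r*dt) = 0.998377
Stock lattice S(k, j) with j the centered position index:
  k=0: S(0,+0) = 27.9900
  k=1: S(1,-1) = 26.3576; S(1,+0) = 27.9900; S(1,+1) = 29.7235
  k=2: S(2,-2) = 24.8203; S(2,-1) = 26.3576; S(2,+0) = 27.9900; S(2,+1) = 29.7235; S(2,+2) = 31.5644
Terminal payoffs V(N, j) = max(S_T - K, 0):
  V(2,-2) = 0.000000; V(2,-1) = 0.417563; V(2,+0) = 2.050000; V(2,+1) = 3.783541; V(2,+2) = 5.624448
Backward induction: V(k, j) = exp(-r*dt) * [p_u * V(k+1, j+1) + p_m * V(k+1, j) + p_d * V(k+1, j-1)]
  V(1,-1) = exp(-r*dt) * [p_u*2.050000 + p_m*0.417563 + p_d*0.000000] = 0.636448
  V(1,+0) = exp(-r*dt) * [p_u*3.783541 + p_m*2.050000 + p_d*0.417563] = 2.092087
  V(1,+1) = exp(-r*dt) * [p_u*5.624448 + p_m*3.783541 + p_d*2.050000] = 3.825627
  V(0,+0) = exp(-r*dt) * [p_u*3.825627 + p_m*2.092087 + p_d*0.636448] = 2.162022


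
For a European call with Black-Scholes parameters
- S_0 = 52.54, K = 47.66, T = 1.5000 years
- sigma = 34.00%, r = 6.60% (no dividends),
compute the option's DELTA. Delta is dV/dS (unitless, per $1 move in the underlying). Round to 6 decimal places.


d1 = 0.6800511471; d2 = 0.2636378908
phi(d1) = 0.3165818964; exp(-qT) = 1.0000000000; exp(-rT) = 0.9057427080
N(d1) = 0.7517639621
Delta = exp(-qT) * N(d1) = 1.0000000000 * 0.7517639621 = 0.751764

Answer: Delta = 0.751764


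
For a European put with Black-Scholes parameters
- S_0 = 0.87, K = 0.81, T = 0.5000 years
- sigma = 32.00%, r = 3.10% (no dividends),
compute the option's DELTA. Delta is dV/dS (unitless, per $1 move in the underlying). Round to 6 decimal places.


Answer: Delta = -0.309438

Derivation:
d1 = 0.4974450420; d2 = 0.2711708720
phi(d1) = 0.3525142197; exp(-qT) = 1.0000000000; exp(-rT) = 0.9846195068
N(-d1) = 0.3094376247
Delta = -exp(-qT) * N(-d1) = -1.0000000000 * 0.3094376247 = -0.309438


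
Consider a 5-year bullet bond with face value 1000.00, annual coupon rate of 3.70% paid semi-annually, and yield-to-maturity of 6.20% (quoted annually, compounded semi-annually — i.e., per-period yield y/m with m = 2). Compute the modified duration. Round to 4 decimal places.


Answer: Modified duration = 4.4449

Derivation:
Coupon per period c = face * coupon_rate / m = 18.500000
Periods per year m = 2; per-period yield y/m = 0.031000
Number of cashflows N = 10
Cashflows (t years, CF_t, discount factor 1/(1+y/m)^(m*t), PV):
  t = 0.5000: CF_t = 18.500000, DF = 0.969932, PV = 17.943744
  t = 1.0000: CF_t = 18.500000, DF = 0.940768, PV = 17.404213
  t = 1.5000: CF_t = 18.500000, DF = 0.912481, PV = 16.880905
  t = 2.0000: CF_t = 18.500000, DF = 0.885045, PV = 16.373332
  t = 2.5000: CF_t = 18.500000, DF = 0.858434, PV = 15.881020
  t = 3.0000: CF_t = 18.500000, DF = 0.832622, PV = 15.403511
  t = 3.5000: CF_t = 18.500000, DF = 0.807587, PV = 14.940360
  t = 4.0000: CF_t = 18.500000, DF = 0.783305, PV = 14.491135
  t = 4.5000: CF_t = 18.500000, DF = 0.759752, PV = 14.055417
  t = 5.0000: CF_t = 1018.500000, DF = 0.736908, PV = 750.540929
Price P = sum_t PV_t = 893.914568
First compute Macaulay numerator sum_t t * PV_t:
  t * PV_t at t = 0.5000: 8.971872
  t * PV_t at t = 1.0000: 17.404213
  t * PV_t at t = 1.5000: 25.321358
  t * PV_t at t = 2.0000: 32.746664
  t * PV_t at t = 2.5000: 39.702551
  t * PV_t at t = 3.0000: 46.210534
  t * PV_t at t = 3.5000: 52.291261
  t * PV_t at t = 4.0000: 57.964541
  t * PV_t at t = 4.5000: 63.249377
  t * PV_t at t = 5.0000: 3752.704645
Macaulay duration D = 4096.567017 / 893.914568 = 4.582728
Modified duration = D / (1 + y/m) = 4.582728 / (1 + 0.031000) = 4.444935


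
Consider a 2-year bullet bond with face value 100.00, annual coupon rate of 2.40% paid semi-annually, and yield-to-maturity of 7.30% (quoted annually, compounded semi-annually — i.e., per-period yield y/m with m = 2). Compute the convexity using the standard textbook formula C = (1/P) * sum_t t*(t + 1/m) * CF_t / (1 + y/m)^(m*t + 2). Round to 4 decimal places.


Coupon per period c = face * coupon_rate / m = 1.200000
Periods per year m = 2; per-period yield y/m = 0.036500
Number of cashflows N = 4
Cashflows (t years, CF_t, discount factor 1/(1+y/m)^(m*t), PV):
  t = 0.5000: CF_t = 1.200000, DF = 0.964785, PV = 1.157742
  t = 1.0000: CF_t = 1.200000, DF = 0.930811, PV = 1.116973
  t = 1.5000: CF_t = 1.200000, DF = 0.898033, PV = 1.077639
  t = 2.0000: CF_t = 101.200000, DF = 0.866409, PV = 87.680554
Price P = sum_t PV_t = 91.032909
Convexity numerator sum_t t*(t + 1/m) * CF_t / (1+y/m)^(m*t + 2):
  t = 0.5000: term = 0.538820
  t = 1.0000: term = 1.559536
  t = 1.5000: term = 3.009234
  t = 2.0000: term = 408.070010
Convexity = (1/P) * sum = 413.177599 / 91.032909 = 4.538772

Answer: Convexity = 4.5388


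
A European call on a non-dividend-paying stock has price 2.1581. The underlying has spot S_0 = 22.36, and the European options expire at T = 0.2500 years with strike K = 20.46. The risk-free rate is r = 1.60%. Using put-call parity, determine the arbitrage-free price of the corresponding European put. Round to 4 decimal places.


Put-call parity: C - P = S_0 * exp(-qT) - K * exp(-rT).
S_0 * exp(-qT) = 22.3600 * 1.00000000 = 22.36000000
K * exp(-rT) = 20.4600 * 0.99600799 = 20.37832346
P = C - S*exp(-qT) + K*exp(-rT)
P = 2.1581 - 22.36000000 + 20.37832346 = 0.1764

Answer: Put price = 0.1764


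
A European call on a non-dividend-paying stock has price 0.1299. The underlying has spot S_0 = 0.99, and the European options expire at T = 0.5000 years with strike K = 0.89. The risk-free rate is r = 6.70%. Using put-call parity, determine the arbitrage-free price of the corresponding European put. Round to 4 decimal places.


Answer: Put price = 0.0006

Derivation:
Put-call parity: C - P = S_0 * exp(-qT) - K * exp(-rT).
S_0 * exp(-qT) = 0.9900 * 1.00000000 = 0.99000000
K * exp(-rT) = 0.8900 * 0.96705491 = 0.86067887
P = C - S*exp(-qT) + K*exp(-rT)
P = 0.1299 - 0.99000000 + 0.86067887 = 0.0006


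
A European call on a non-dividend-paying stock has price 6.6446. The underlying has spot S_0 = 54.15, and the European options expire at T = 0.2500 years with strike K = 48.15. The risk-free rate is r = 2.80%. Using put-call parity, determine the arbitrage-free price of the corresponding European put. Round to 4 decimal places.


Put-call parity: C - P = S_0 * exp(-qT) - K * exp(-rT).
S_0 * exp(-qT) = 54.1500 * 1.00000000 = 54.15000000
K * exp(-rT) = 48.1500 * 0.99302444 = 47.81412693
P = C - S*exp(-qT) + K*exp(-rT)
P = 6.6446 - 54.15000000 + 47.81412693 = 0.3087

Answer: Put price = 0.3087


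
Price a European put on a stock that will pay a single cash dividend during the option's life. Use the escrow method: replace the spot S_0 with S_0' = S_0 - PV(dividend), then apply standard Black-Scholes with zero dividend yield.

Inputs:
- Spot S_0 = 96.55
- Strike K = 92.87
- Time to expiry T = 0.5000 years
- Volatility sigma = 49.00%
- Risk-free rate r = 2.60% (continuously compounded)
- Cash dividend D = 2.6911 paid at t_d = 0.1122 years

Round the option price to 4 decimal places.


PV(D) = D * exp(-r * t_d) = 2.6911 * 0.99708705 = 2.68326096
S_0' = S_0 - PV(D) = 96.5500 - 2.68326096 = 93.86673904
d1 = (ln(S_0'/K) + (r + sigma^2/2)*T) / (sigma*sqrt(T)) = 0.24157204
d2 = d1 - sigma*sqrt(T) = -0.10491028
exp(-rT) = 0.98708414
N(-d1) = 0.40455590; N(-d2) = 0.54177650
P = K * exp(-rT) * N(-d2) - S_0' * N(-d1) = 92.8700 * 0.98708414 * 0.54177650 - 93.86673904 * 0.40455590 = 11.6906

Answer: Price = 11.6906


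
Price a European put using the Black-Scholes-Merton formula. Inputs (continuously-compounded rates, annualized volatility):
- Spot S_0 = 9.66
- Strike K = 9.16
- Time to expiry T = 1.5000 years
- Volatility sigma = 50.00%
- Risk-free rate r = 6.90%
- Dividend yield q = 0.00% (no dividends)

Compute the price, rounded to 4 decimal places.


Answer: Price = 1.5226

Derivation:
d1 = (ln(S/K) + (r - q + 0.5*sigma^2) * T) / (sigma * sqrt(T)) = 0.56199046
d2 = d1 - sigma * sqrt(T) = -0.05038197
exp(-rT) = 0.90167602; exp(-qT) = 1.00000000
P = K * exp(-rT) * N(-d2) - S_0 * exp(-qT) * N(-d1)
N(-d1) = 0.28706126; N(-d2) = 0.52009100
P = 9.1600 * 0.90167602 * 0.52009100 - 9.6600 * 1.00000000 * 0.28706126 = 1.5226


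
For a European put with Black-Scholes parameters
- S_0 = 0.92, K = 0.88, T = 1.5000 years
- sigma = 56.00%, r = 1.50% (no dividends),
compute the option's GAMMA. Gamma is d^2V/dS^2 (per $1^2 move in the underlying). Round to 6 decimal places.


d1 = 0.4405462162; d2 = -0.2453109118
phi(d1) = 0.3620478051; exp(-qT) = 1.0000000000; exp(-rT) = 0.9777512372
Gamma = exp(-qT) * phi(d1) / (S * sigma * sqrt(T)) = 1.0000000000 * 0.3620478051 / (0.9200 * 0.5600 * 1.2247448714) = 0.573779

Answer: Gamma = 0.573779


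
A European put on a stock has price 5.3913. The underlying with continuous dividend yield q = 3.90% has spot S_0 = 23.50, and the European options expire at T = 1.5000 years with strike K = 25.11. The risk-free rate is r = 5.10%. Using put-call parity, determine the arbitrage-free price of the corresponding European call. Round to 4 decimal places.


Answer: Call price = 4.2953

Derivation:
Put-call parity: C - P = S_0 * exp(-qT) - K * exp(-rT).
S_0 * exp(-qT) = 23.5000 * 0.94317824 = 22.16468865
K * exp(-rT) = 25.1100 * 0.92635291 = 23.26072168
C = P + S*exp(-qT) - K*exp(-rT)
C = 5.3913 + 22.16468865 - 23.26072168 = 4.2953


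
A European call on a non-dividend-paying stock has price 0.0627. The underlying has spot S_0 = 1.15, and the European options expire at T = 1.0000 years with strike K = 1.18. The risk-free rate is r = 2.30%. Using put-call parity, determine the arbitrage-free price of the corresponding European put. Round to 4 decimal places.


Put-call parity: C - P = S_0 * exp(-qT) - K * exp(-rT).
S_0 * exp(-qT) = 1.1500 * 1.00000000 = 1.15000000
K * exp(-rT) = 1.1800 * 0.97726248 = 1.15316973
P = C - S*exp(-qT) + K*exp(-rT)
P = 0.0627 - 1.15000000 + 1.15316973 = 0.0659

Answer: Put price = 0.0659


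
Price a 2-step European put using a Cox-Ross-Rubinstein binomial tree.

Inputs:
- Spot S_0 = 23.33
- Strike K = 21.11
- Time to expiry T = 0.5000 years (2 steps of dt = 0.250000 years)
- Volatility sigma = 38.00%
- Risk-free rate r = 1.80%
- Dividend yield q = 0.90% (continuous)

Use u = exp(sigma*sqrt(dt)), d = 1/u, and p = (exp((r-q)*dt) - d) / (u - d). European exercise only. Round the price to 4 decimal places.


dt = T/N = 0.250000
u = exp(sigma*sqrt(dt)) = 1.209250; d = 1/u = 0.826959
p = (exp((r-q)*dt) - d) / (u - d) = 0.458535
Discount per step: exp(-r*dt) = 0.995510
Stock lattice S(k, i) with i counting down-moves:
  k=0: S(0,0) = 23.3300
  k=1: S(1,0) = 28.2118; S(1,1) = 19.2930
  k=2: S(2,0) = 34.1151; S(2,1) = 23.3300; S(2,2) = 15.9545
Terminal payoffs V(N, i) = max(K - S_T, 0):
  V(2,0) = 0.000000; V(2,1) = 0.000000; V(2,2) = 5.155513
Backward induction: V(k, i) = exp(-r*dt) * [p * V(k+1, i) + (1-p) * V(k+1, i+1)].
  V(1,0) = exp(-r*dt) * [p*0.000000 + (1-p)*0.000000] = 0.000000
  V(1,1) = exp(-r*dt) * [p*0.000000 + (1-p)*5.155513] = 2.778998
  V(0,0) = exp(-r*dt) * [p*0.000000 + (1-p)*2.778998] = 1.497975

Answer: Price = V(0,0) = 1.4980


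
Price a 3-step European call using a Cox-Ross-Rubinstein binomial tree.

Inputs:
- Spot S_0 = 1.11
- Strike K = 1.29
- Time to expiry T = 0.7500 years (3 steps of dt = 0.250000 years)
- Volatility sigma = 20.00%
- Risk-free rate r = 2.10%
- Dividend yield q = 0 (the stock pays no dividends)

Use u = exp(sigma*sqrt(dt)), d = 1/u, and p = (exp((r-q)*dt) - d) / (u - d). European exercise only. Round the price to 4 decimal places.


Answer: Price = V(0,0) = 0.0258

Derivation:
dt = T/N = 0.250000
u = exp(sigma*sqrt(dt)) = 1.105171; d = 1/u = 0.904837
p = (exp((r-q)*dt) - d) / (u - d) = 0.501296
Discount per step: exp(-r*dt) = 0.994764
Stock lattice S(k, i) with i counting down-moves:
  k=0: S(0,0) = 1.1100
  k=1: S(1,0) = 1.2267; S(1,1) = 1.0044
  k=2: S(2,0) = 1.3558; S(2,1) = 1.1100; S(2,2) = 0.9088
  k=3: S(3,0) = 1.4983; S(3,1) = 1.2267; S(3,2) = 1.0044; S(3,3) = 0.8223
Terminal payoffs V(N, i) = max(S_T - K, 0):
  V(3,0) = 0.208343; V(3,1) = 0.000000; V(3,2) = 0.000000; V(3,3) = 0.000000
Backward induction: V(k, i) = exp(-r*dt) * [p * V(k+1, i) + (1-p) * V(k+1, i+1)].
  V(2,0) = exp(-r*dt) * [p*0.208343 + (1-p)*0.000000] = 0.103895
  V(2,1) = exp(-r*dt) * [p*0.000000 + (1-p)*0.000000] = 0.000000
  V(2,2) = exp(-r*dt) * [p*0.000000 + (1-p)*0.000000] = 0.000000
  V(1,0) = exp(-r*dt) * [p*0.103895 + (1-p)*0.000000] = 0.051809
  V(1,1) = exp(-r*dt) * [p*0.000000 + (1-p)*0.000000] = 0.000000
  V(0,0) = exp(-r*dt) * [p*0.051809 + (1-p)*0.000000] = 0.025836


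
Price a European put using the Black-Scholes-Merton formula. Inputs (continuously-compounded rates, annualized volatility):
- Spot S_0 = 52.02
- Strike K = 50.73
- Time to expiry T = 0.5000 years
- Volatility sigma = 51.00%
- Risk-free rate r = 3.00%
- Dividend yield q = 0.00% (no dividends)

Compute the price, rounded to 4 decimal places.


d1 = (ln(S/K) + (r - q + 0.5*sigma^2) * T) / (sigma * sqrt(T)) = 0.29153821
d2 = d1 - sigma * sqrt(T) = -0.06908625
exp(-rT) = 0.98511194; exp(-qT) = 1.00000000
P = K * exp(-rT) * N(-d2) - S_0 * exp(-qT) * N(-d1)
N(-d1) = 0.38531986; N(-d2) = 0.52753952
P = 50.7300 * 0.98511194 * 0.52753952 - 52.0200 * 1.00000000 * 0.38531986 = 6.3193

Answer: Price = 6.3193


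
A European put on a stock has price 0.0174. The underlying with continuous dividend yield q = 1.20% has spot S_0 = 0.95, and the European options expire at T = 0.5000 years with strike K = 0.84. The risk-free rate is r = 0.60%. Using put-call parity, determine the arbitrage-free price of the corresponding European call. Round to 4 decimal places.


Put-call parity: C - P = S_0 * exp(-qT) - K * exp(-rT).
S_0 * exp(-qT) = 0.9500 * 0.99401796 = 0.94431707
K * exp(-rT) = 0.8400 * 0.99700450 = 0.83748378
C = P + S*exp(-qT) - K*exp(-rT)
C = 0.0174 + 0.94431707 - 0.83748378 = 0.1242

Answer: Call price = 0.1242


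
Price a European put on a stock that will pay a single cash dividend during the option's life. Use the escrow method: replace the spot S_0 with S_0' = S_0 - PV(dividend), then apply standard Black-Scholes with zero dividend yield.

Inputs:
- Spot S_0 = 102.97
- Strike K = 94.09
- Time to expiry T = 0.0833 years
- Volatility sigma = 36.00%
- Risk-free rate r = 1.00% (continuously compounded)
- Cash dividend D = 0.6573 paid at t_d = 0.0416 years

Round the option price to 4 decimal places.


PV(D) = D * exp(-r * t_d) = 0.6573 * 0.99958409 = 0.65702662
S_0' = S_0 - PV(D) = 102.9700 - 0.65702662 = 102.31297338
d1 = (ln(S_0'/K) + (r + sigma^2/2)*T) / (sigma*sqrt(T)) = 0.86634833
d2 = d1 - sigma*sqrt(T) = 0.76244607
exp(-rT) = 0.99916735
N(-d1) = 0.19314959; N(-d2) = 0.22289691
P = K * exp(-rT) * N(-d2) - S_0' * N(-d1) = 94.0900 * 0.99916735 * 0.22289691 - 102.31297338 * 0.19314959 = 1.1932

Answer: Price = 1.1932


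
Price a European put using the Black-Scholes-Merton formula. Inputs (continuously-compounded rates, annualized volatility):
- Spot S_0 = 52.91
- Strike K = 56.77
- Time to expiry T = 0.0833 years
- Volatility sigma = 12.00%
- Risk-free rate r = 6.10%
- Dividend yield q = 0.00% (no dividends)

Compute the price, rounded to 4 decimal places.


d1 = (ln(S/K) + (r - q + 0.5*sigma^2) * T) / (sigma * sqrt(T)) = -1.86910080
d2 = d1 - sigma * sqrt(T) = -1.90373489
exp(-rT) = 0.99493159; exp(-qT) = 1.00000000
P = K * exp(-rT) * N(-d2) - S_0 * exp(-qT) * N(-d1)
N(-d1) = 0.96919560; N(-d2) = 0.97152764
P = 56.7700 * 0.99493159 * 0.97152764 - 52.9100 * 1.00000000 * 0.96919560 = 3.5939

Answer: Price = 3.5939


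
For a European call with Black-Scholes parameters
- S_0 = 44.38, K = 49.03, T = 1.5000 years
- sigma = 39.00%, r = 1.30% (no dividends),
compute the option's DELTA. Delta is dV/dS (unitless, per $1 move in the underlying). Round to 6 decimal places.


d1 = 0.0710384724; d2 = -0.4066120275
phi(d1) = 0.3979369253; exp(-qT) = 1.0000000000; exp(-rT) = 0.9806888952
N(d1) = 0.5283164319
Delta = exp(-qT) * N(d1) = 1.0000000000 * 0.5283164319 = 0.528316

Answer: Delta = 0.528316


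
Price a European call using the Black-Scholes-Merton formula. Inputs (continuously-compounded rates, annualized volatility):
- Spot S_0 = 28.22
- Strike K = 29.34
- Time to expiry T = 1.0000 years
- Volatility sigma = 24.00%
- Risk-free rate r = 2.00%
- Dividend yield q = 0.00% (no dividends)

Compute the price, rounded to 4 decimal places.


d1 = (ln(S/K) + (r - q + 0.5*sigma^2) * T) / (sigma * sqrt(T)) = 0.04116322
d2 = d1 - sigma * sqrt(T) = -0.19883678
exp(-rT) = 0.98019867; exp(-qT) = 1.00000000
C = S_0 * exp(-qT) * N(d1) - K * exp(-rT) * N(d2)
N(d1) = 0.51641711; N(d2) = 0.42119521
C = 28.2200 * 1.00000000 * 0.51641711 - 29.3400 * 0.98019867 * 0.42119521 = 2.4601

Answer: Price = 2.4601


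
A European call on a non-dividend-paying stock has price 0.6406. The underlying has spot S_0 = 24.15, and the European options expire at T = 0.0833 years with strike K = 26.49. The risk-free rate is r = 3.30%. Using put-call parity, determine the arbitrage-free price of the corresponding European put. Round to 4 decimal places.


Put-call parity: C - P = S_0 * exp(-qT) - K * exp(-rT).
S_0 * exp(-qT) = 24.1500 * 1.00000000 = 24.15000000
K * exp(-rT) = 26.4900 * 0.99725487 = 26.41728163
P = C - S*exp(-qT) + K*exp(-rT)
P = 0.6406 - 24.15000000 + 26.41728163 = 2.9079

Answer: Put price = 2.9079


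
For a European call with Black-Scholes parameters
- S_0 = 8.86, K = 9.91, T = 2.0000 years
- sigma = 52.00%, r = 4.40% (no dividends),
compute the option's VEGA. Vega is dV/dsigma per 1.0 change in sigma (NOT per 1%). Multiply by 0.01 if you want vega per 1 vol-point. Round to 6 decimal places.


d1 = 0.3350631143; d2 = -0.4003279381
phi(d1) = 0.3771651294; exp(-qT) = 1.0000000000; exp(-rT) = 0.9157608767
Vega = S * exp(-qT) * phi(d1) * sqrt(T) = 8.8600 * 1.0000000000 * 0.3771651294 * 1.4142135624 = 4.725853

Answer: Vega = 4.725853


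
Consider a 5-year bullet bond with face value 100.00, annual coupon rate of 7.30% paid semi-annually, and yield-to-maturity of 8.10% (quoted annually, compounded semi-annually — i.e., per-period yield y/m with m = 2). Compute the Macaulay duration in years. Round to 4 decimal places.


Answer: Macaulay duration = 4.2635 years

Derivation:
Coupon per period c = face * coupon_rate / m = 3.650000
Periods per year m = 2; per-period yield y/m = 0.040500
Number of cashflows N = 10
Cashflows (t years, CF_t, discount factor 1/(1+y/m)^(m*t), PV):
  t = 0.5000: CF_t = 3.650000, DF = 0.961076, PV = 3.507929
  t = 1.0000: CF_t = 3.650000, DF = 0.923668, PV = 3.371388
  t = 1.5000: CF_t = 3.650000, DF = 0.887715, PV = 3.240161
  t = 2.0000: CF_t = 3.650000, DF = 0.853162, PV = 3.114042
  t = 2.5000: CF_t = 3.650000, DF = 0.819954, PV = 2.992833
  t = 3.0000: CF_t = 3.650000, DF = 0.788039, PV = 2.876341
  t = 3.5000: CF_t = 3.650000, DF = 0.757365, PV = 2.764383
  t = 4.0000: CF_t = 3.650000, DF = 0.727886, PV = 2.656784
  t = 4.5000: CF_t = 3.650000, DF = 0.699554, PV = 2.553372
  t = 5.0000: CF_t = 103.650000, DF = 0.672325, PV = 69.686469
Price P = sum_t PV_t = 96.763702
Macaulay numerator sum_t t * PV_t:
  t * PV_t at t = 0.5000: 1.753964
  t * PV_t at t = 1.0000: 3.371388
  t * PV_t at t = 1.5000: 4.860242
  t * PV_t at t = 2.0000: 6.228085
  t * PV_t at t = 2.5000: 7.482082
  t * PV_t at t = 3.0000: 8.629023
  t * PV_t at t = 3.5000: 9.675342
  t * PV_t at t = 4.0000: 10.627135
  t * PV_t at t = 4.5000: 11.490174
  t * PV_t at t = 5.0000: 348.432346
Macaulay duration D = (sum_t t * PV_t) / P = 412.549780 / 96.763702 = 4.263477


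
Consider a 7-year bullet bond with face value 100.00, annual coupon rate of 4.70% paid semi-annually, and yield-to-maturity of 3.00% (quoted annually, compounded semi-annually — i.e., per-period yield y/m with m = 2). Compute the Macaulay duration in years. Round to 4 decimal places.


Coupon per period c = face * coupon_rate / m = 2.350000
Periods per year m = 2; per-period yield y/m = 0.015000
Number of cashflows N = 14
Cashflows (t years, CF_t, discount factor 1/(1+y/m)^(m*t), PV):
  t = 0.5000: CF_t = 2.350000, DF = 0.985222, PV = 2.315271
  t = 1.0000: CF_t = 2.350000, DF = 0.970662, PV = 2.281055
  t = 1.5000: CF_t = 2.350000, DF = 0.956317, PV = 2.247345
  t = 2.0000: CF_t = 2.350000, DF = 0.942184, PV = 2.214133
  t = 2.5000: CF_t = 2.350000, DF = 0.928260, PV = 2.181412
  t = 3.0000: CF_t = 2.350000, DF = 0.914542, PV = 2.149174
  t = 3.5000: CF_t = 2.350000, DF = 0.901027, PV = 2.117413
  t = 4.0000: CF_t = 2.350000, DF = 0.887711, PV = 2.086121
  t = 4.5000: CF_t = 2.350000, DF = 0.874592, PV = 2.055292
  t = 5.0000: CF_t = 2.350000, DF = 0.861667, PV = 2.024918
  t = 5.5000: CF_t = 2.350000, DF = 0.848933, PV = 1.994993
  t = 6.0000: CF_t = 2.350000, DF = 0.836387, PV = 1.965510
  t = 6.5000: CF_t = 2.350000, DF = 0.824027, PV = 1.936463
  t = 7.0000: CF_t = 102.350000, DF = 0.811849, PV = 83.092774
Price P = sum_t PV_t = 110.661874
Macaulay numerator sum_t t * PV_t:
  t * PV_t at t = 0.5000: 1.157635
  t * PV_t at t = 1.0000: 2.281055
  t * PV_t at t = 1.5000: 3.371017
  t * PV_t at t = 2.0000: 4.428266
  t * PV_t at t = 2.5000: 5.453529
  t * PV_t at t = 3.0000: 6.447522
  t * PV_t at t = 3.5000: 7.410945
  t * PV_t at t = 4.0000: 8.344485
  t * PV_t at t = 4.5000: 9.248813
  t * PV_t at t = 5.0000: 10.124590
  t * PV_t at t = 5.5000: 10.972462
  t * PV_t at t = 6.0000: 11.793063
  t * PV_t at t = 6.5000: 12.587013
  t * PV_t at t = 7.0000: 581.649415
Macaulay duration D = (sum_t t * PV_t) / P = 675.269811 / 110.661874 = 6.102100

Answer: Macaulay duration = 6.1021 years


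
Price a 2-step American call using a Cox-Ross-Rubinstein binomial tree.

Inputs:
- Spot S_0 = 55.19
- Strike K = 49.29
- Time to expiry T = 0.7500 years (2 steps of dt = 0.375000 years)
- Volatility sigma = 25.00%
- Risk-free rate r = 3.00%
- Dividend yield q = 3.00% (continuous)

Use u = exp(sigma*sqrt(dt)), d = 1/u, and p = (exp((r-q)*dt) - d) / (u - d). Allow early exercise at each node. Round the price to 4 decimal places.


Answer: Price = V(0,0) = 8.2971

Derivation:
dt = T/N = 0.375000
u = exp(sigma*sqrt(dt)) = 1.165433; d = 1/u = 0.858050
p = (exp((r-q)*dt) - d) / (u - d) = 0.461801
Discount per step: exp(-r*dt) = 0.988813
Stock lattice S(k, i) with i counting down-moves:
  k=0: S(0,0) = 55.1900
  k=1: S(1,0) = 64.3203; S(1,1) = 47.3558
  k=2: S(2,0) = 74.9610; S(2,1) = 55.1900; S(2,2) = 40.6336
Terminal payoffs V(N, i) = max(S_T - K, 0):
  V(2,0) = 25.671001; V(2,1) = 5.900000; V(2,2) = 0.000000
Backward induction: V(k, i) = exp(-r*dt) * [p * V(k+1, i) + (1-p) * V(k+1, i+1)]; then take max(V_cont, immediate exercise) for American.
  V(1,0) = exp(-r*dt) * [p*25.671001 + (1-p)*5.900000] = 14.862131; exercise = 15.030274; V(1,0) = max -> 15.030274
  V(1,1) = exp(-r*dt) * [p*5.900000 + (1-p)*0.000000] = 2.694147; exercise = 0.000000; V(1,1) = max -> 2.694147
  V(0,0) = exp(-r*dt) * [p*15.030274 + (1-p)*2.694147] = 8.297117; exercise = 5.900000; V(0,0) = max -> 8.297117


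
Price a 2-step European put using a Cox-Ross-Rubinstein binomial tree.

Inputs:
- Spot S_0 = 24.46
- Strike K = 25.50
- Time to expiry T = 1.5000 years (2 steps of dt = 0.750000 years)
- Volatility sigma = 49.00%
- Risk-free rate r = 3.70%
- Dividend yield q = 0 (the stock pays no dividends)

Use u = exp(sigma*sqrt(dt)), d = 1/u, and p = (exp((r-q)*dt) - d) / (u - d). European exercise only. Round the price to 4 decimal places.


dt = T/N = 0.750000
u = exp(sigma*sqrt(dt)) = 1.528600; d = 1/u = 0.654193
p = (exp((r-q)*dt) - d) / (u - d) = 0.427656
Discount per step: exp(-r*dt) = 0.972631
Stock lattice S(k, i) with i counting down-moves:
  k=0: S(0,0) = 24.4600
  k=1: S(1,0) = 37.3896; S(1,1) = 16.0016
  k=2: S(2,0) = 57.1537; S(2,1) = 24.4600; S(2,2) = 10.4681
Terminal payoffs V(N, i) = max(K - S_T, 0):
  V(2,0) = 0.000000; V(2,1) = 1.040000; V(2,2) = 15.031882
Backward induction: V(k, i) = exp(-r*dt) * [p * V(k+1, i) + (1-p) * V(k+1, i+1)].
  V(1,0) = exp(-r*dt) * [p*0.000000 + (1-p)*1.040000] = 0.578947
  V(1,1) = exp(-r*dt) * [p*1.040000 + (1-p)*15.031882] = 8.800536
  V(0,0) = exp(-r*dt) * [p*0.578947 + (1-p)*8.800536] = 5.139895

Answer: Price = V(0,0) = 5.1399


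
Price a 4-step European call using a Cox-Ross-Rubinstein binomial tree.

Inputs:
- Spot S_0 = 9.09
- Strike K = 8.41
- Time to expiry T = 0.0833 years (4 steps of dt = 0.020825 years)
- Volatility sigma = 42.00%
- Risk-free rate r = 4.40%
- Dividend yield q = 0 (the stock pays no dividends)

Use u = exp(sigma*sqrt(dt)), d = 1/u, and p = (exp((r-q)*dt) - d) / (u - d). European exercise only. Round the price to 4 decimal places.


dt = T/N = 0.020825
u = exp(sigma*sqrt(dt)) = 1.062484; d = 1/u = 0.941191
p = (exp((r-q)*dt) - d) / (u - d) = 0.492410
Discount per step: exp(-r*dt) = 0.999084
Stock lattice S(k, i) with i counting down-moves:
  k=0: S(0,0) = 9.0900
  k=1: S(1,0) = 9.6580; S(1,1) = 8.5554
  k=2: S(2,0) = 10.2615; S(2,1) = 9.0900; S(2,2) = 8.0523
  k=3: S(3,0) = 10.9026; S(3,1) = 9.6580; S(3,2) = 8.5554; S(3,3) = 7.5787
  k=4: S(4,0) = 11.5839; S(4,1) = 10.2615; S(4,2) = 9.0900; S(4,3) = 8.0523; S(4,4) = 7.1330
Terminal payoffs V(N, i) = max(S_T - K, 0):
  V(4,0) = 3.173869; V(4,1) = 1.851451; V(4,2) = 0.680000; V(4,3) = 0.000000; V(4,4) = 0.000000
Backward induction: V(k, i) = exp(-r*dt) * [p * V(k+1, i) + (1-p) * V(k+1, i+1)].
  V(3,0) = exp(-r*dt) * [p*3.173869 + (1-p)*1.851451] = 2.500331
  V(3,1) = exp(-r*dt) * [p*1.851451 + (1-p)*0.680000] = 1.255683
  V(3,2) = exp(-r*dt) * [p*0.680000 + (1-p)*0.000000] = 0.334532
  V(3,3) = exp(-r*dt) * [p*0.000000 + (1-p)*0.000000] = 0.000000
  V(2,0) = exp(-r*dt) * [p*2.500331 + (1-p)*1.255683] = 1.866849
  V(2,1) = exp(-r*dt) * [p*1.255683 + (1-p)*0.334532] = 0.787394
  V(2,2) = exp(-r*dt) * [p*0.334532 + (1-p)*0.000000] = 0.164576
  V(1,0) = exp(-r*dt) * [p*1.866849 + (1-p)*0.787394] = 1.317721
  V(1,1) = exp(-r*dt) * [p*0.787394 + (1-p)*0.164576] = 0.470826
  V(0,0) = exp(-r*dt) * [p*1.317721 + (1-p)*0.470826] = 0.887032

Answer: Price = V(0,0) = 0.8870


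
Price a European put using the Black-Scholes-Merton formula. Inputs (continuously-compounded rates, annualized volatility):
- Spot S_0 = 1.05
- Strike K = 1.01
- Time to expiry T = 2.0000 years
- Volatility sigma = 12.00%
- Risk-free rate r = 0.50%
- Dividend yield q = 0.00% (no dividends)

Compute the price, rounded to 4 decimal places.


d1 = (ln(S/K) + (r - q + 0.5*sigma^2) * T) / (sigma * sqrt(T)) = 0.37264429
d2 = d1 - sigma * sqrt(T) = 0.20293866
exp(-rT) = 0.99004983; exp(-qT) = 1.00000000
P = K * exp(-rT) * N(-d2) - S_0 * exp(-qT) * N(-d1)
N(-d1) = 0.35470660; N(-d2) = 0.41959149
P = 1.0100 * 0.99004983 * 0.41959149 - 1.0500 * 1.00000000 * 0.35470660 = 0.0471

Answer: Price = 0.0471


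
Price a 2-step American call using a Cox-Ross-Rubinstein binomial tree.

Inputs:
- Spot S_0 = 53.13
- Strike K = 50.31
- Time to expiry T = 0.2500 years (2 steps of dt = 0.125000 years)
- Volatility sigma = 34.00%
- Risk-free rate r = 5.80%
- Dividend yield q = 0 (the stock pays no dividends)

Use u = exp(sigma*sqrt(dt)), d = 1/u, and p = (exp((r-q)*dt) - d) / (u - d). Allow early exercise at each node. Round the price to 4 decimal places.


dt = T/N = 0.125000
u = exp(sigma*sqrt(dt)) = 1.127732; d = 1/u = 0.886736
p = (exp((r-q)*dt) - d) / (u - d) = 0.500177
Discount per step: exp(-r*dt) = 0.992776
Stock lattice S(k, i) with i counting down-moves:
  k=0: S(0,0) = 53.1300
  k=1: S(1,0) = 59.9164; S(1,1) = 47.1123
  k=2: S(2,0) = 67.5696; S(2,1) = 53.1300; S(2,2) = 41.7761
Terminal payoffs V(N, i) = max(S_T - K, 0):
  V(2,0) = 17.259591; V(2,1) = 2.820000; V(2,2) = 0.000000
Backward induction: V(k, i) = exp(-r*dt) * [p * V(k+1, i) + (1-p) * V(k+1, i+1)]; then take max(V_cont, immediate exercise) for American.
  V(1,0) = exp(-r*dt) * [p*17.259591 + (1-p)*2.820000] = 9.969807; exercise = 9.606378; V(1,0) = max -> 9.969807
  V(1,1) = exp(-r*dt) * [p*2.820000 + (1-p)*0.000000] = 1.400310; exercise = 0.000000; V(1,1) = max -> 1.400310
  V(0,0) = exp(-r*dt) * [p*9.969807 + (1-p)*1.400310] = 5.645496; exercise = 2.820000; V(0,0) = max -> 5.645496

Answer: Price = V(0,0) = 5.6455


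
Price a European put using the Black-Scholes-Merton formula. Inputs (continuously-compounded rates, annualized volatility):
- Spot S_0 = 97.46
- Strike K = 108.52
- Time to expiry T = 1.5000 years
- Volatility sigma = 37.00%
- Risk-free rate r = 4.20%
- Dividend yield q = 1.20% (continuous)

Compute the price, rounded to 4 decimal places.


Answer: Price = 20.9627

Derivation:
d1 = (ln(S/K) + (r - q + 0.5*sigma^2) * T) / (sigma * sqrt(T)) = 0.08867274
d2 = d1 - sigma * sqrt(T) = -0.36448286
exp(-rT) = 0.93894347; exp(-qT) = 0.98216103
P = K * exp(-rT) * N(-d2) - S_0 * exp(-qT) * N(-d1)
N(-d1) = 0.46467100; N(-d2) = 0.64225127
P = 108.5200 * 0.93894347 * 0.64225127 - 97.4600 * 0.98216103 * 0.46467100 = 20.9627


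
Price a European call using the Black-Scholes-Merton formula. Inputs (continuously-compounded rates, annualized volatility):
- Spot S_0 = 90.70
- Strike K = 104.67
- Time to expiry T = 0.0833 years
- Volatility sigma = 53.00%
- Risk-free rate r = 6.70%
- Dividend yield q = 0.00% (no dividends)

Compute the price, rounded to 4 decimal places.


Answer: Price = 1.4900

Derivation:
d1 = (ln(S/K) + (r - q + 0.5*sigma^2) * T) / (sigma * sqrt(T)) = -0.82353986
d2 = d1 - sigma * sqrt(T) = -0.97650708
exp(-rT) = 0.99443445; exp(-qT) = 1.00000000
C = S_0 * exp(-qT) * N(d1) - K * exp(-rT) * N(d2)
N(d1) = 0.20510053; N(d2) = 0.16440662
C = 90.7000 * 1.00000000 * 0.20510053 - 104.6700 * 0.99443445 * 0.16440662 = 1.4900


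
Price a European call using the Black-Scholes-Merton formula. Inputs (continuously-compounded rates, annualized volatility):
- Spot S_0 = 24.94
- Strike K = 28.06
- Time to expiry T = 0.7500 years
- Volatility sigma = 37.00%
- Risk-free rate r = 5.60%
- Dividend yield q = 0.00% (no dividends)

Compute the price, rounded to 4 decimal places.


d1 = (ln(S/K) + (r - q + 0.5*sigma^2) * T) / (sigma * sqrt(T)) = -0.07656799
d2 = d1 - sigma * sqrt(T) = -0.39699739
exp(-rT) = 0.95886978; exp(-qT) = 1.00000000
C = S_0 * exp(-qT) * N(d1) - K * exp(-rT) * N(d2)
N(d1) = 0.46948361; N(d2) = 0.34568469
C = 24.9400 * 1.00000000 * 0.46948361 - 28.0600 * 0.95886978 * 0.34568469 = 2.4080

Answer: Price = 2.4080


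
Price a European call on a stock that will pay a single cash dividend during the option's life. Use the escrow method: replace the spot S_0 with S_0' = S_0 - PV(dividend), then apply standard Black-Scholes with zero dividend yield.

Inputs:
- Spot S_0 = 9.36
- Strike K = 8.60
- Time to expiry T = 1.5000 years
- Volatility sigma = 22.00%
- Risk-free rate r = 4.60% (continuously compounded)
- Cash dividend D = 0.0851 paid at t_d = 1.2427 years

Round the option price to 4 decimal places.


Answer: Price = 1.6840

Derivation:
PV(D) = D * exp(-r * t_d) = 0.0851 * 0.94443898 = 0.08037176
S_0' = S_0 - PV(D) = 9.3600 - 0.08037176 = 9.27962824
d1 = (ln(S_0'/K) + (r + sigma^2/2)*T) / (sigma*sqrt(T)) = 0.67308743
d2 = d1 - sigma*sqrt(T) = 0.40364356
exp(-rT) = 0.93332668
N(d1) = 0.74955416; N(d2) = 0.65676257
C = S_0' * N(d1) - K * exp(-rT) * N(d2) = 9.27962824 * 0.74955416 - 8.6000 * 0.93332668 * 0.65676257 = 1.6840


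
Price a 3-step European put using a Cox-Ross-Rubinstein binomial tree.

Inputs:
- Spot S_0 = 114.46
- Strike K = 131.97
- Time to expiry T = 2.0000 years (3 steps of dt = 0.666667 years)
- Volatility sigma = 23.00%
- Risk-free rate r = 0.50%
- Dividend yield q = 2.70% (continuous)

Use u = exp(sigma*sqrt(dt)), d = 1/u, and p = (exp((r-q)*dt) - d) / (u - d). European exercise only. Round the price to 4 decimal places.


Answer: Price = V(0,0) = 28.9246

Derivation:
dt = T/N = 0.666667
u = exp(sigma*sqrt(dt)) = 1.206585; d = 1/u = 0.828785
p = (exp((r-q)*dt) - d) / (u - d) = 0.414651
Discount per step: exp(-r*dt) = 0.996672
Stock lattice S(k, i) with i counting down-moves:
  k=0: S(0,0) = 114.4600
  k=1: S(1,0) = 138.1057; S(1,1) = 94.8628
  k=2: S(2,0) = 166.6363; S(2,1) = 114.4600; S(2,2) = 78.6209
  k=3: S(3,0) = 201.0609; S(3,1) = 138.1057; S(3,2) = 94.8628; S(3,3) = 65.1598
Terminal payoffs V(N, i) = max(K - S_T, 0):
  V(3,0) = 0.000000; V(3,1) = 0.000000; V(3,2) = 37.107241; V(3,3) = 66.810196
Backward induction: V(k, i) = exp(-r*dt) * [p * V(k+1, i) + (1-p) * V(k+1, i+1)].
  V(2,0) = exp(-r*dt) * [p*0.000000 + (1-p)*0.000000] = 0.000000
  V(2,1) = exp(-r*dt) * [p*0.000000 + (1-p)*37.107241] = 21.648405
  V(2,2) = exp(-r*dt) * [p*37.107241 + (1-p)*66.810196] = 54.312493
  V(1,0) = exp(-r*dt) * [p*0.000000 + (1-p)*21.648405] = 12.629703
  V(1,1) = exp(-r*dt) * [p*21.648405 + (1-p)*54.312493] = 40.632628
  V(0,0) = exp(-r*dt) * [p*12.629703 + (1-p)*40.632628] = 28.924612


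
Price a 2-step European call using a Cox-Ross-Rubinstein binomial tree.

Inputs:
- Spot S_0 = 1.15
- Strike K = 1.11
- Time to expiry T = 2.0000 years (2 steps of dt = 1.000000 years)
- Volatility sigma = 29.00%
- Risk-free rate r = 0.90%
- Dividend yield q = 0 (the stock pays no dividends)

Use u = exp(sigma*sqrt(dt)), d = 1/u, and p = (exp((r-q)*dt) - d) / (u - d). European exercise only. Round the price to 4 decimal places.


Answer: Price = V(0,0) = 0.2016

Derivation:
dt = T/N = 1.000000
u = exp(sigma*sqrt(dt)) = 1.336427; d = 1/u = 0.748264
p = (exp((r-q)*dt) - d) / (u - d) = 0.443375
Discount per step: exp(-r*dt) = 0.991040
Stock lattice S(k, i) with i counting down-moves:
  k=0: S(0,0) = 1.1500
  k=1: S(1,0) = 1.5369; S(1,1) = 0.8605
  k=2: S(2,0) = 2.0539; S(2,1) = 1.1500; S(2,2) = 0.6439
Terminal payoffs V(N, i) = max(S_T - K, 0):
  V(2,0) = 0.943944; V(2,1) = 0.040000; V(2,2) = 0.000000
Backward induction: V(k, i) = exp(-r*dt) * [p * V(k+1, i) + (1-p) * V(k+1, i+1)].
  V(1,0) = exp(-r*dt) * [p*0.943944 + (1-p)*0.040000] = 0.436837
  V(1,1) = exp(-r*dt) * [p*0.040000 + (1-p)*0.000000] = 0.017576
  V(0,0) = exp(-r*dt) * [p*0.436837 + (1-p)*0.017576] = 0.201643


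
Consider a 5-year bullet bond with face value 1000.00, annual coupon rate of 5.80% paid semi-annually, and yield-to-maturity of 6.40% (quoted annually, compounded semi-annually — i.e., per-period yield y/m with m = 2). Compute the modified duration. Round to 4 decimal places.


Coupon per period c = face * coupon_rate / m = 29.000000
Periods per year m = 2; per-period yield y/m = 0.032000
Number of cashflows N = 10
Cashflows (t years, CF_t, discount factor 1/(1+y/m)^(m*t), PV):
  t = 0.5000: CF_t = 29.000000, DF = 0.968992, PV = 28.100775
  t = 1.0000: CF_t = 29.000000, DF = 0.938946, PV = 27.229433
  t = 1.5000: CF_t = 29.000000, DF = 0.909831, PV = 26.385110
  t = 2.0000: CF_t = 29.000000, DF = 0.881620, PV = 25.566967
  t = 2.5000: CF_t = 29.000000, DF = 0.854283, PV = 24.774193
  t = 3.0000: CF_t = 29.000000, DF = 0.827793, PV = 24.006001
  t = 3.5000: CF_t = 29.000000, DF = 0.802125, PV = 23.261629
  t = 4.0000: CF_t = 29.000000, DF = 0.777253, PV = 22.540338
  t = 4.5000: CF_t = 29.000000, DF = 0.753152, PV = 21.841413
  t = 5.0000: CF_t = 1029.000000, DF = 0.729799, PV = 750.962761
Price P = sum_t PV_t = 974.668619
First compute Macaulay numerator sum_t t * PV_t:
  t * PV_t at t = 0.5000: 14.050388
  t * PV_t at t = 1.0000: 27.229433
  t * PV_t at t = 1.5000: 39.577665
  t * PV_t at t = 2.0000: 51.133934
  t * PV_t at t = 2.5000: 61.935482
  t * PV_t at t = 3.0000: 72.018002
  t * PV_t at t = 3.5000: 81.415700
  t * PV_t at t = 4.0000: 90.161351
  t * PV_t at t = 4.5000: 98.286357
  t * PV_t at t = 5.0000: 3754.813807
Macaulay duration D = 4290.622118 / 974.668619 = 4.402134
Modified duration = D / (1 + y/m) = 4.402134 / (1 + 0.032000) = 4.265634

Answer: Modified duration = 4.2656


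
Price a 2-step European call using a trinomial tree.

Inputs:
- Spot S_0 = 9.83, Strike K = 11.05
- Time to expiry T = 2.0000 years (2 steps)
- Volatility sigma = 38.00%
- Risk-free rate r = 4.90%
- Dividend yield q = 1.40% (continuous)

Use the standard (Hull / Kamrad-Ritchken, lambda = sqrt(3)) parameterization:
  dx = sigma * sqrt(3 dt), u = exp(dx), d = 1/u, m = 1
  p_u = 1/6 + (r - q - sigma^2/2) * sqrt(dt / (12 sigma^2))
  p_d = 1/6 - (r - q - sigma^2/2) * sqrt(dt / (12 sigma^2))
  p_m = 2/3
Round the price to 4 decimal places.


Answer: Price = V(0,0) = 1.7724

Derivation:
dt = T/N = 1.000000; dx = sigma*sqrt(3*dt) = 0.658179
u = exp(dx) = 1.931273; d = 1/u = 0.517793
p_u = 0.138407, p_m = 0.666667, p_d = 0.194926
Discount per step: exp(-r*dt) = 0.952181
Stock lattice S(k, j) with j the centered position index:
  k=0: S(0,+0) = 9.8300
  k=1: S(1,-1) = 5.0899; S(1,+0) = 9.8300; S(1,+1) = 18.9844
  k=2: S(2,-2) = 2.6355; S(2,-1) = 5.0899; S(2,+0) = 9.8300; S(2,+1) = 18.9844; S(2,+2) = 36.6641
Terminal payoffs V(N, j) = max(S_T - K, 0):
  V(2,-2) = 0.000000; V(2,-1) = 0.000000; V(2,+0) = 0.000000; V(2,+1) = 7.934412; V(2,+2) = 25.614081
Backward induction: V(k, j) = exp(-r*dt) * [p_u * V(k+1, j+1) + p_m * V(k+1, j) + p_d * V(k+1, j-1)]
  V(1,-1) = exp(-r*dt) * [p_u*0.000000 + p_m*0.000000 + p_d*0.000000] = 0.000000
  V(1,+0) = exp(-r*dt) * [p_u*7.934412 + p_m*0.000000 + p_d*0.000000] = 1.045664
  V(1,+1) = exp(-r*dt) * [p_u*25.614081 + p_m*7.934412 + p_d*0.000000] = 8.412305
  V(0,+0) = exp(-r*dt) * [p_u*8.412305 + p_m*1.045664 + p_d*0.000000] = 1.772419


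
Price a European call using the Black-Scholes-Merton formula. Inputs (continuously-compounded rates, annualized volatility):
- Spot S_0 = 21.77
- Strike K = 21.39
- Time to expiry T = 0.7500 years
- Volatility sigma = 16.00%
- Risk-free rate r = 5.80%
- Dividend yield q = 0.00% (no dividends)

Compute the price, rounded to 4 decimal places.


Answer: Price = 1.9235

Derivation:
d1 = (ln(S/K) + (r - q + 0.5*sigma^2) * T) / (sigma * sqrt(T)) = 0.51030079
d2 = d1 - sigma * sqrt(T) = 0.37173673
exp(-rT) = 0.95743255; exp(-qT) = 1.00000000
C = S_0 * exp(-qT) * N(d1) - K * exp(-rT) * N(d2)
N(d1) = 0.69507963; N(d2) = 0.64495556
C = 21.7700 * 1.00000000 * 0.69507963 - 21.3900 * 0.95743255 * 0.64495556 = 1.9235


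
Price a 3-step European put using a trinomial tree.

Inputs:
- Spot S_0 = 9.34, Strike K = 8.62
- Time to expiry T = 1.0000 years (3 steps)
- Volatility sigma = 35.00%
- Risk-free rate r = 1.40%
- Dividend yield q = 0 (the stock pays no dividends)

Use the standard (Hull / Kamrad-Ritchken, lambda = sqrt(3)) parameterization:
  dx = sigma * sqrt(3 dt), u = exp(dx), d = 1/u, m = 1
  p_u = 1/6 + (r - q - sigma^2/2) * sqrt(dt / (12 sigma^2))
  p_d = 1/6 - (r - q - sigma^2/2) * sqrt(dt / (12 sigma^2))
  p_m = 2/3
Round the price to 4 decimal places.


dt = T/N = 0.333333; dx = sigma*sqrt(3*dt) = 0.350000
u = exp(dx) = 1.419068; d = 1/u = 0.704688
p_u = 0.144167, p_m = 0.666667, p_d = 0.189167
Discount per step: exp(-r*dt) = 0.995344
Stock lattice S(k, j) with j the centered position index:
  k=0: S(0,+0) = 9.3400
  k=1: S(1,-1) = 6.5818; S(1,+0) = 9.3400; S(1,+1) = 13.2541
  k=2: S(2,-2) = 4.6381; S(2,-1) = 6.5818; S(2,+0) = 9.3400; S(2,+1) = 13.2541; S(2,+2) = 18.8085
  k=3: S(3,-3) = 3.2684; S(3,-2) = 4.6381; S(3,-1) = 6.5818; S(3,+0) = 9.3400; S(3,+1) = 13.2541; S(3,+2) = 18.8085; S(3,+3) = 26.6905
Terminal payoffs V(N, j) = max(K - S_T, 0):
  V(3,-3) = 5.351581; V(3,-2) = 3.981893; V(3,-1) = 2.038213; V(3,+0) = 0.000000; V(3,+1) = 0.000000; V(3,+2) = 0.000000; V(3,+3) = 0.000000
Backward induction: V(k, j) = exp(-r*dt) * [p_u * V(k+1, j+1) + p_m * V(k+1, j) + p_d * V(k+1, j-1)]
  V(2,-2) = exp(-r*dt) * [p_u*2.038213 + p_m*3.981893 + p_d*5.351581] = 3.942338
  V(2,-1) = exp(-r*dt) * [p_u*0.000000 + p_m*2.038213 + p_d*3.981893] = 2.102217
  V(2,+0) = exp(-r*dt) * [p_u*0.000000 + p_m*0.000000 + p_d*2.038213] = 0.383767
  V(2,+1) = exp(-r*dt) * [p_u*0.000000 + p_m*0.000000 + p_d*0.000000] = 0.000000
  V(2,+2) = exp(-r*dt) * [p_u*0.000000 + p_m*0.000000 + p_d*0.000000] = 0.000000
  V(1,-1) = exp(-r*dt) * [p_u*0.383767 + p_m*2.102217 + p_d*3.942338] = 2.192309
  V(1,+0) = exp(-r*dt) * [p_u*0.000000 + p_m*0.383767 + p_d*2.102217] = 0.650471
  V(1,+1) = exp(-r*dt) * [p_u*0.000000 + p_m*0.000000 + p_d*0.383767] = 0.072258
  V(0,+0) = exp(-r*dt) * [p_u*0.072258 + p_m*0.650471 + p_d*2.192309] = 0.854778

Answer: Price = V(0,0) = 0.8548
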